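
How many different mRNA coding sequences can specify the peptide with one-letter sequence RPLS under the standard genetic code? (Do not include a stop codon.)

864

Arg: 6 codons.
Pro: 4 codons.
Leu: 6 codons.
Ser: 6 codons.
6 × 4 × 6 × 6 = 864.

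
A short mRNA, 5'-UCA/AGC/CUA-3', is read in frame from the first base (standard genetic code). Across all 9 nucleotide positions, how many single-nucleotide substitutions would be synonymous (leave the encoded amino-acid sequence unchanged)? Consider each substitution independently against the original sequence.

Codon 1 (UCA, Ser): 3 synonymous substitutions.
Codon 2 (AGC, Ser): 1 synonymous substitution.
Codon 3 (CUA, Leu): 4 synonymous substitutions.
Total: 3 + 1 + 4 = 8.

8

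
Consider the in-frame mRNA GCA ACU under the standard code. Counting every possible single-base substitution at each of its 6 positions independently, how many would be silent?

6

Codon 1 (GCA, Ala): 3 synonymous substitutions.
Codon 2 (ACU, Thr): 3 synonymous substitutions.
Total: 3 + 3 = 6.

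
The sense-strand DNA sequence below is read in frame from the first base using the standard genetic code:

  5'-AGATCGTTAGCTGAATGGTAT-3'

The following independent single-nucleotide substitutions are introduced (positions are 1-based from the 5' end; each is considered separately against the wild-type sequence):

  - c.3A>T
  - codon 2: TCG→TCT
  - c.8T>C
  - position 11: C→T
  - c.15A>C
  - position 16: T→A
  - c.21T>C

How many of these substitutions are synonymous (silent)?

2

Codon 1: AGA (Arg) → AGT (Ser) — missense.
Codon 2: TCG (Ser) → TCT (Ser) — synonymous.
Codon 3: TTA (Leu) → TCA (Ser) — missense.
Codon 4: GCT (Ala) → GTT (Val) — missense.
Codon 5: GAA (Glu) → GAC (Asp) — missense.
Codon 6: TGG (Trp) → AGG (Arg) — missense.
Codon 7: TAT (Tyr) → TAC (Tyr) — synonymous.
Synonymous: 2 of 7.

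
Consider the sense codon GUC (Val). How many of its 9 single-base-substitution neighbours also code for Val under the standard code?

3

Position 1: none → 0 synonymous.
Position 2: none → 0 synonymous.
Position 3: GUU, GUA, GUG → 3 synonymous.
Total: 0 + 0 + 3 = 3.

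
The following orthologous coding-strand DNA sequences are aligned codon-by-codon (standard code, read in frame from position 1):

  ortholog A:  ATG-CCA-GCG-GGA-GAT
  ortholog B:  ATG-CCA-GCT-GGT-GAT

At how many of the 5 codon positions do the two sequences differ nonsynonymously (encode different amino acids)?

Codon 1: ATG Met / ATG Met — identical.
Codon 2: CCA Pro / CCA Pro — identical.
Codon 3: GCG Ala / GCT Ala — synonymous.
Codon 4: GGA Gly / GGT Gly — synonymous.
Codon 5: GAT Asp / GAT Asp — identical.
Nonsynonymous differences: 0.

0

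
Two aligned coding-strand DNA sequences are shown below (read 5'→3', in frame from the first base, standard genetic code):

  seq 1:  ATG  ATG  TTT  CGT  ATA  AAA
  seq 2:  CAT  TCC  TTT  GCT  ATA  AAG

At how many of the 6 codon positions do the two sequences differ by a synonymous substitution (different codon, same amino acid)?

Codon 1: ATG Met / CAT His — nonsynonymous.
Codon 2: ATG Met / TCC Ser — nonsynonymous.
Codon 3: TTT Phe / TTT Phe — identical.
Codon 4: CGT Arg / GCT Ala — nonsynonymous.
Codon 5: ATA Ile / ATA Ile — identical.
Codon 6: AAA Lys / AAG Lys — synonymous.
Synonymous differences: 1.

1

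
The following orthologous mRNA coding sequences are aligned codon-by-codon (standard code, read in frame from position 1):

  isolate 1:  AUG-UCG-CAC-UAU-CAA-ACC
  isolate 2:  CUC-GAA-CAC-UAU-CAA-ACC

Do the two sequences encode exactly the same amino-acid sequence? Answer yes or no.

no

Codon 1: AUG Met / CUC Leu — nonsynonymous.
Codon 2: UCG Ser / GAA Glu — nonsynonymous.
Codon 3: CAC His / CAC His — identical.
Codon 4: UAU Tyr / UAU Tyr — identical.
Codon 5: CAA Gln / CAA Gln — identical.
Codon 6: ACC Thr / ACC Thr — identical.
Nonsynonymous differences: 2 → different protein.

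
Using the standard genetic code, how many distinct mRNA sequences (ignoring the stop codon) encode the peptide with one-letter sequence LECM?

Leu: 6 codons.
Glu: 2 codons.
Cys: 2 codons.
Met: 1 codon.
6 × 2 × 2 × 1 = 24.

24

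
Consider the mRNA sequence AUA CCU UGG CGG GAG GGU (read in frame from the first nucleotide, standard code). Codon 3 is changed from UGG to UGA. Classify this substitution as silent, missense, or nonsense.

nonsense

Position 9 falls in codon 3: UGG → Trp.
After the substitution the codon is UGA → Stop.
The new codon is a stop codon, so this is a nonsense mutation.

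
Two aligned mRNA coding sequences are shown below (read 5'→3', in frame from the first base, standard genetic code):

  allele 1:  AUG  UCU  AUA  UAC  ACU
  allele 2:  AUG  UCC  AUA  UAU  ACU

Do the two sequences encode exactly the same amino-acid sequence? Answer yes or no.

Codon 1: AUG Met / AUG Met — identical.
Codon 2: UCU Ser / UCC Ser — synonymous.
Codon 3: AUA Ile / AUA Ile — identical.
Codon 4: UAC Tyr / UAU Tyr — synonymous.
Codon 5: ACU Thr / ACU Thr — identical.
Nonsynonymous differences: 0 → same protein.

yes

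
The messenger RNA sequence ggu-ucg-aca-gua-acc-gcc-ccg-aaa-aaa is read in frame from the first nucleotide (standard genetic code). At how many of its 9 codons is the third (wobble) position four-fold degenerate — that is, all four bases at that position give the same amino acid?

Codon 1 GGU (Gly): third position 4-fold.
Codon 2 UCG (Ser): third position 4-fold.
Codon 3 ACA (Thr): third position 4-fold.
Codon 4 GUA (Val): third position 4-fold.
Codon 5 ACC (Thr): third position 4-fold.
Codon 6 GCC (Ala): third position 4-fold.
Codon 7 CCG (Pro): third position 4-fold.
Codon 8 AAA (Lys): third position 2-fold.
Codon 9 AAA (Lys): third position 2-fold.
Four-fold degenerate third positions: 7.

7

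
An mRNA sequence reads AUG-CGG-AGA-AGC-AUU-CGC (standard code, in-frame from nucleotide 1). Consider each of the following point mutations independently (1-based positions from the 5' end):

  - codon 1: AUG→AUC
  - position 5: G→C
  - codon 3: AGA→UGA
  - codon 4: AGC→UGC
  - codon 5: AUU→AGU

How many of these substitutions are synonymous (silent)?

Codon 1: AUG (Met) → AUC (Ile) — missense.
Codon 2: CGG (Arg) → CCG (Pro) — missense.
Codon 3: AGA (Arg) → UGA (Stop) — nonsense.
Codon 4: AGC (Ser) → UGC (Cys) — missense.
Codon 5: AUU (Ile) → AGU (Ser) — missense.
Synonymous: 0 of 5.

0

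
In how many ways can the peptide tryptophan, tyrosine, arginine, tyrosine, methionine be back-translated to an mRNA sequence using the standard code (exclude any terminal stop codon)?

Trp: 1 codon.
Tyr: 2 codons.
Arg: 6 codons.
Tyr: 2 codons.
Met: 1 codon.
1 × 2 × 6 × 2 × 1 = 24.

24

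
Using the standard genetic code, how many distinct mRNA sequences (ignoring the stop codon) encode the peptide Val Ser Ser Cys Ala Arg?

Val: 4 codons.
Ser: 6 codons.
Ser: 6 codons.
Cys: 2 codons.
Ala: 4 codons.
Arg: 6 codons.
4 × 6 × 6 × 2 × 4 × 6 = 6912.

6912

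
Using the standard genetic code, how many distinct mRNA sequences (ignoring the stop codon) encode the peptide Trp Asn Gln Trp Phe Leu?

48

Trp: 1 codon.
Asn: 2 codons.
Gln: 2 codons.
Trp: 1 codon.
Phe: 2 codons.
Leu: 6 codons.
1 × 2 × 2 × 1 × 2 × 6 = 48.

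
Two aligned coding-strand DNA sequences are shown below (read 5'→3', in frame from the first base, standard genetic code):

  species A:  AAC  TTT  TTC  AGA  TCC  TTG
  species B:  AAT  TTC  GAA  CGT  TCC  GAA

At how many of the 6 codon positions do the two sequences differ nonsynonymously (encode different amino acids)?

Codon 1: AAC Asn / AAT Asn — synonymous.
Codon 2: TTT Phe / TTC Phe — synonymous.
Codon 3: TTC Phe / GAA Glu — nonsynonymous.
Codon 4: AGA Arg / CGT Arg — synonymous.
Codon 5: TCC Ser / TCC Ser — identical.
Codon 6: TTG Leu / GAA Glu — nonsynonymous.
Nonsynonymous differences: 2.

2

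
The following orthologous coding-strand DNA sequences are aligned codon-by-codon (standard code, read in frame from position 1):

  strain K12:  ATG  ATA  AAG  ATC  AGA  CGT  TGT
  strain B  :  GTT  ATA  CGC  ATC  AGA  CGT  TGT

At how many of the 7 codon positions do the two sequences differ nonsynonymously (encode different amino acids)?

Codon 1: ATG Met / GTT Val — nonsynonymous.
Codon 2: ATA Ile / ATA Ile — identical.
Codon 3: AAG Lys / CGC Arg — nonsynonymous.
Codon 4: ATC Ile / ATC Ile — identical.
Codon 5: AGA Arg / AGA Arg — identical.
Codon 6: CGT Arg / CGT Arg — identical.
Codon 7: TGT Cys / TGT Cys — identical.
Nonsynonymous differences: 2.

2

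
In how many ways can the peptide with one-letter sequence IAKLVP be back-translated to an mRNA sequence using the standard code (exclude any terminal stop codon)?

Ile: 3 codons.
Ala: 4 codons.
Lys: 2 codons.
Leu: 6 codons.
Val: 4 codons.
Pro: 4 codons.
3 × 4 × 2 × 6 × 4 × 4 = 2304.

2304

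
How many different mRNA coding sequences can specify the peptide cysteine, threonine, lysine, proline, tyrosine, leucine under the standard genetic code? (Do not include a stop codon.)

Cys: 2 codons.
Thr: 4 codons.
Lys: 2 codons.
Pro: 4 codons.
Tyr: 2 codons.
Leu: 6 codons.
2 × 4 × 2 × 4 × 2 × 6 = 768.

768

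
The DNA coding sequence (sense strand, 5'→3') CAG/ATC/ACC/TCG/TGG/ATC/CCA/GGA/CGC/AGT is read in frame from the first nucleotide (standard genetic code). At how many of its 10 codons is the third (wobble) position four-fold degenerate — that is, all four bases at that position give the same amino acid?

5

Codon 1 CAG (Gln): third position 2-fold.
Codon 2 ATC (Ile): third position 3-fold.
Codon 3 ACC (Thr): third position 4-fold.
Codon 4 TCG (Ser): third position 4-fold.
Codon 5 TGG (Trp): third position 1-fold.
Codon 6 ATC (Ile): third position 3-fold.
Codon 7 CCA (Pro): third position 4-fold.
Codon 8 GGA (Gly): third position 4-fold.
Codon 9 CGC (Arg): third position 4-fold.
Codon 10 AGT (Ser): third position 2-fold.
Four-fold degenerate third positions: 5.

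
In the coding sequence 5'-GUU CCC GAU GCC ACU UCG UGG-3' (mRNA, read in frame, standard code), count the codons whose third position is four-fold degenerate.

Codon 1 GUU (Val): third position 4-fold.
Codon 2 CCC (Pro): third position 4-fold.
Codon 3 GAU (Asp): third position 2-fold.
Codon 4 GCC (Ala): third position 4-fold.
Codon 5 ACU (Thr): third position 4-fold.
Codon 6 UCG (Ser): third position 4-fold.
Codon 7 UGG (Trp): third position 1-fold.
Four-fold degenerate third positions: 5.

5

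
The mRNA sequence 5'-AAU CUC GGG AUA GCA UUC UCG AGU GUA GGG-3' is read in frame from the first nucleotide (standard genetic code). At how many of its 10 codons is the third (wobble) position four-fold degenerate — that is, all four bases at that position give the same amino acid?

6

Codon 1 AAU (Asn): third position 2-fold.
Codon 2 CUC (Leu): third position 4-fold.
Codon 3 GGG (Gly): third position 4-fold.
Codon 4 AUA (Ile): third position 3-fold.
Codon 5 GCA (Ala): third position 4-fold.
Codon 6 UUC (Phe): third position 2-fold.
Codon 7 UCG (Ser): third position 4-fold.
Codon 8 AGU (Ser): third position 2-fold.
Codon 9 GUA (Val): third position 4-fold.
Codon 10 GGG (Gly): third position 4-fold.
Four-fold degenerate third positions: 6.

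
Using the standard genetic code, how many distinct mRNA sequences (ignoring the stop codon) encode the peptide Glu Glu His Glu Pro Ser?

384

Glu: 2 codons.
Glu: 2 codons.
His: 2 codons.
Glu: 2 codons.
Pro: 4 codons.
Ser: 6 codons.
2 × 2 × 2 × 2 × 4 × 6 = 384.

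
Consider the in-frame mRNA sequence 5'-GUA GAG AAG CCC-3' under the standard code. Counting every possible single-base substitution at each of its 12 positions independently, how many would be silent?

Codon 1 (GUA, Val): 3 synonymous substitutions.
Codon 2 (GAG, Glu): 1 synonymous substitution.
Codon 3 (AAG, Lys): 1 synonymous substitution.
Codon 4 (CCC, Pro): 3 synonymous substitutions.
Total: 3 + 1 + 1 + 3 = 8.

8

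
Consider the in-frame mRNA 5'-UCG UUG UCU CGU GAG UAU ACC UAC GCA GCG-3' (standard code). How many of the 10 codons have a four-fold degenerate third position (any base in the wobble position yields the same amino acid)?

6

Codon 1 UCG (Ser): third position 4-fold.
Codon 2 UUG (Leu): third position 2-fold.
Codon 3 UCU (Ser): third position 4-fold.
Codon 4 CGU (Arg): third position 4-fold.
Codon 5 GAG (Glu): third position 2-fold.
Codon 6 UAU (Tyr): third position 2-fold.
Codon 7 ACC (Thr): third position 4-fold.
Codon 8 UAC (Tyr): third position 2-fold.
Codon 9 GCA (Ala): third position 4-fold.
Codon 10 GCG (Ala): third position 4-fold.
Four-fold degenerate third positions: 6.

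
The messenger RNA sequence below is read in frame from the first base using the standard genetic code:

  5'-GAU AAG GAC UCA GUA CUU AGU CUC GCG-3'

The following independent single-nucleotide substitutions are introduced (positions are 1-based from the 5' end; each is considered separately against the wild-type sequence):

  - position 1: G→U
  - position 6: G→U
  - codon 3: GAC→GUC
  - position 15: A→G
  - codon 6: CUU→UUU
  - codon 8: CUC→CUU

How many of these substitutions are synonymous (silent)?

2

Codon 1: GAU (Asp) → UAU (Tyr) — missense.
Codon 2: AAG (Lys) → AAU (Asn) — missense.
Codon 3: GAC (Asp) → GUC (Val) — missense.
Codon 5: GUA (Val) → GUG (Val) — synonymous.
Codon 6: CUU (Leu) → UUU (Phe) — missense.
Codon 8: CUC (Leu) → CUU (Leu) — synonymous.
Synonymous: 2 of 6.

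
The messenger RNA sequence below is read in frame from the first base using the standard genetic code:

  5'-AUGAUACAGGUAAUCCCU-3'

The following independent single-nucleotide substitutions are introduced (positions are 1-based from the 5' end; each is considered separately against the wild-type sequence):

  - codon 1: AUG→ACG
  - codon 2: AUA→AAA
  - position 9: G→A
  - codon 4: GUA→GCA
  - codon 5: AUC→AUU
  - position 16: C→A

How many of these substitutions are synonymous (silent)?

Codon 1: AUG (Met) → ACG (Thr) — missense.
Codon 2: AUA (Ile) → AAA (Lys) — missense.
Codon 3: CAG (Gln) → CAA (Gln) — synonymous.
Codon 4: GUA (Val) → GCA (Ala) — missense.
Codon 5: AUC (Ile) → AUU (Ile) — synonymous.
Codon 6: CCU (Pro) → ACU (Thr) — missense.
Synonymous: 2 of 6.

2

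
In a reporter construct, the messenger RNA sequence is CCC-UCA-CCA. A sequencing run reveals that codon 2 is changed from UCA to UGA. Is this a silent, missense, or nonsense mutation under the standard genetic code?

Position 5 falls in codon 2: UCA → Ser.
After the substitution the codon is UGA → Stop.
The new codon is a stop codon, so this is a nonsense mutation.

nonsense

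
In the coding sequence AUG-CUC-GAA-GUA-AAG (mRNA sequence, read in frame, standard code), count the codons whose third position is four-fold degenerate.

2

Codon 1 AUG (Met): third position 1-fold.
Codon 2 CUC (Leu): third position 4-fold.
Codon 3 GAA (Glu): third position 2-fold.
Codon 4 GUA (Val): third position 4-fold.
Codon 5 AAG (Lys): third position 2-fold.
Four-fold degenerate third positions: 2.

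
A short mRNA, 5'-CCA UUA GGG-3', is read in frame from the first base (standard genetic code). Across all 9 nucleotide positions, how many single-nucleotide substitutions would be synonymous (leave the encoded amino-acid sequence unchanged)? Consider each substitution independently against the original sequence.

8

Codon 1 (CCA, Pro): 3 synonymous substitutions.
Codon 2 (UUA, Leu): 2 synonymous substitutions.
Codon 3 (GGG, Gly): 3 synonymous substitutions.
Total: 3 + 2 + 3 = 8.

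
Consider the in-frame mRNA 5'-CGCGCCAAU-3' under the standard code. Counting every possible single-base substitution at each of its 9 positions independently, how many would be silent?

7

Codon 1 (CGC, Arg): 3 synonymous substitutions.
Codon 2 (GCC, Ala): 3 synonymous substitutions.
Codon 3 (AAU, Asn): 1 synonymous substitution.
Total: 3 + 3 + 1 = 7.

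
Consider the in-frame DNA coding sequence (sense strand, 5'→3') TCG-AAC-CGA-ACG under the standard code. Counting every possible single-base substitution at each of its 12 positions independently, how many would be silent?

11

Codon 1 (TCG, Ser): 3 synonymous substitutions.
Codon 2 (AAC, Asn): 1 synonymous substitution.
Codon 3 (CGA, Arg): 4 synonymous substitutions.
Codon 4 (ACG, Thr): 3 synonymous substitutions.
Total: 3 + 1 + 4 + 3 = 11.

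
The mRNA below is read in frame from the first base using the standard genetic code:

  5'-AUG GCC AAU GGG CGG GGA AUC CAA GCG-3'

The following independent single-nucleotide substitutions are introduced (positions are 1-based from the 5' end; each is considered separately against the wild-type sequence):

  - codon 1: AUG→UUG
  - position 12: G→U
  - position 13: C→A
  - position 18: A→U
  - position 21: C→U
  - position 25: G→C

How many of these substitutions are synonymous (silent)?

Codon 1: AUG (Met) → UUG (Leu) — missense.
Codon 4: GGG (Gly) → GGU (Gly) — synonymous.
Codon 5: CGG (Arg) → AGG (Arg) — synonymous.
Codon 6: GGA (Gly) → GGU (Gly) — synonymous.
Codon 7: AUC (Ile) → AUU (Ile) — synonymous.
Codon 9: GCG (Ala) → CCG (Pro) — missense.
Synonymous: 4 of 6.

4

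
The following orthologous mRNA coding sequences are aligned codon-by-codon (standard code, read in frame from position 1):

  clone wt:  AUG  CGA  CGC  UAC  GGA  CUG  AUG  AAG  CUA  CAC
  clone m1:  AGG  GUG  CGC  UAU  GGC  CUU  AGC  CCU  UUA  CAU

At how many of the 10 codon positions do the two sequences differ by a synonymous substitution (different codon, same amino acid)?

5

Codon 1: AUG Met / AGG Arg — nonsynonymous.
Codon 2: CGA Arg / GUG Val — nonsynonymous.
Codon 3: CGC Arg / CGC Arg — identical.
Codon 4: UAC Tyr / UAU Tyr — synonymous.
Codon 5: GGA Gly / GGC Gly — synonymous.
Codon 6: CUG Leu / CUU Leu — synonymous.
Codon 7: AUG Met / AGC Ser — nonsynonymous.
Codon 8: AAG Lys / CCU Pro — nonsynonymous.
Codon 9: CUA Leu / UUA Leu — synonymous.
Codon 10: CAC His / CAU His — synonymous.
Synonymous differences: 5.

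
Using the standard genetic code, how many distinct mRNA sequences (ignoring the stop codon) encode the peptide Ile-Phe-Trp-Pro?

24

Ile: 3 codons.
Phe: 2 codons.
Trp: 1 codon.
Pro: 4 codons.
3 × 2 × 1 × 4 = 24.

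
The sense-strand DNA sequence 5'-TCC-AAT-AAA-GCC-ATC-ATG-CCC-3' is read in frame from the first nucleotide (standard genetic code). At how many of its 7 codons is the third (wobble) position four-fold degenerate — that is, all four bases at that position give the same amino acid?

Codon 1 TCC (Ser): third position 4-fold.
Codon 2 AAT (Asn): third position 2-fold.
Codon 3 AAA (Lys): third position 2-fold.
Codon 4 GCC (Ala): third position 4-fold.
Codon 5 ATC (Ile): third position 3-fold.
Codon 6 ATG (Met): third position 1-fold.
Codon 7 CCC (Pro): third position 4-fold.
Four-fold degenerate third positions: 3.

3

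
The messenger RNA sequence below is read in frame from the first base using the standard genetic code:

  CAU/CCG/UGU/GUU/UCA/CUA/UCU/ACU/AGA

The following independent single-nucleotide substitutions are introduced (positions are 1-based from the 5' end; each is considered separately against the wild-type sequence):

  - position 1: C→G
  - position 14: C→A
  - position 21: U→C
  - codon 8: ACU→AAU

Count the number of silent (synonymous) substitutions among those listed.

Codon 1: CAU (His) → GAU (Asp) — missense.
Codon 5: UCA (Ser) → UAA (Stop) — nonsense.
Codon 7: UCU (Ser) → UCC (Ser) — synonymous.
Codon 8: ACU (Thr) → AAU (Asn) — missense.
Synonymous: 1 of 4.

1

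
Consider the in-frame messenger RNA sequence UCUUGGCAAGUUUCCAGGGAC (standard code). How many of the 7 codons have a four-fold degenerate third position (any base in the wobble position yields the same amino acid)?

3

Codon 1 UCU (Ser): third position 4-fold.
Codon 2 UGG (Trp): third position 1-fold.
Codon 3 CAA (Gln): third position 2-fold.
Codon 4 GUU (Val): third position 4-fold.
Codon 5 UCC (Ser): third position 4-fold.
Codon 6 AGG (Arg): third position 2-fold.
Codon 7 GAC (Asp): third position 2-fold.
Four-fold degenerate third positions: 3.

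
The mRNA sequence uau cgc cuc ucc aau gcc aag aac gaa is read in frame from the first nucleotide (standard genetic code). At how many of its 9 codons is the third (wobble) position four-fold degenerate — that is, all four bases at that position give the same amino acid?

Codon 1 UAU (Tyr): third position 2-fold.
Codon 2 CGC (Arg): third position 4-fold.
Codon 3 CUC (Leu): third position 4-fold.
Codon 4 UCC (Ser): third position 4-fold.
Codon 5 AAU (Asn): third position 2-fold.
Codon 6 GCC (Ala): third position 4-fold.
Codon 7 AAG (Lys): third position 2-fold.
Codon 8 AAC (Asn): third position 2-fold.
Codon 9 GAA (Glu): third position 2-fold.
Four-fold degenerate third positions: 4.

4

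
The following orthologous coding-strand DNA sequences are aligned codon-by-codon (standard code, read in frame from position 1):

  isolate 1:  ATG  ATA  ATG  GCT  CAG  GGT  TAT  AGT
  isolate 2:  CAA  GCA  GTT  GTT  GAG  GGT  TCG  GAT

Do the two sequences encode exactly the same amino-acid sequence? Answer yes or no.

no

Codon 1: ATG Met / CAA Gln — nonsynonymous.
Codon 2: ATA Ile / GCA Ala — nonsynonymous.
Codon 3: ATG Met / GTT Val — nonsynonymous.
Codon 4: GCT Ala / GTT Val — nonsynonymous.
Codon 5: CAG Gln / GAG Glu — nonsynonymous.
Codon 6: GGT Gly / GGT Gly — identical.
Codon 7: TAT Tyr / TCG Ser — nonsynonymous.
Codon 8: AGT Ser / GAT Asp — nonsynonymous.
Nonsynonymous differences: 7 → different protein.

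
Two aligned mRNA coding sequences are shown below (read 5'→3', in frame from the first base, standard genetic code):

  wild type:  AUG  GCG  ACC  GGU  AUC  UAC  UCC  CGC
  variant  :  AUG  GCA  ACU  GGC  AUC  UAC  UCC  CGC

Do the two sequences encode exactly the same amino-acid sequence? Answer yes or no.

yes

Codon 1: AUG Met / AUG Met — identical.
Codon 2: GCG Ala / GCA Ala — synonymous.
Codon 3: ACC Thr / ACU Thr — synonymous.
Codon 4: GGU Gly / GGC Gly — synonymous.
Codon 5: AUC Ile / AUC Ile — identical.
Codon 6: UAC Tyr / UAC Tyr — identical.
Codon 7: UCC Ser / UCC Ser — identical.
Codon 8: CGC Arg / CGC Arg — identical.
Nonsynonymous differences: 0 → same protein.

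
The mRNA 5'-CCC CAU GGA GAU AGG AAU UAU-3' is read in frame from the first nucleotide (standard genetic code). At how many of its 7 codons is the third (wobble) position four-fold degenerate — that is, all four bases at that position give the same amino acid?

Codon 1 CCC (Pro): third position 4-fold.
Codon 2 CAU (His): third position 2-fold.
Codon 3 GGA (Gly): third position 4-fold.
Codon 4 GAU (Asp): third position 2-fold.
Codon 5 AGG (Arg): third position 2-fold.
Codon 6 AAU (Asn): third position 2-fold.
Codon 7 UAU (Tyr): third position 2-fold.
Four-fold degenerate third positions: 2.

2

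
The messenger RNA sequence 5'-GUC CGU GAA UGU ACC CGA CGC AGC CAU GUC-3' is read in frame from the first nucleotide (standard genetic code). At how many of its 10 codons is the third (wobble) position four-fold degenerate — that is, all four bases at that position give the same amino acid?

Codon 1 GUC (Val): third position 4-fold.
Codon 2 CGU (Arg): third position 4-fold.
Codon 3 GAA (Glu): third position 2-fold.
Codon 4 UGU (Cys): third position 2-fold.
Codon 5 ACC (Thr): third position 4-fold.
Codon 6 CGA (Arg): third position 4-fold.
Codon 7 CGC (Arg): third position 4-fold.
Codon 8 AGC (Ser): third position 2-fold.
Codon 9 CAU (His): third position 2-fold.
Codon 10 GUC (Val): third position 4-fold.
Four-fold degenerate third positions: 6.

6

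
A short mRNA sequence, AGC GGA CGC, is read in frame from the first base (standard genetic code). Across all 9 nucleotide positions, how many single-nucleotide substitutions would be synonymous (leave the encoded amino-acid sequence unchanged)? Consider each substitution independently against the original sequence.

7

Codon 1 (AGC, Ser): 1 synonymous substitution.
Codon 2 (GGA, Gly): 3 synonymous substitutions.
Codon 3 (CGC, Arg): 3 synonymous substitutions.
Total: 1 + 3 + 3 = 7.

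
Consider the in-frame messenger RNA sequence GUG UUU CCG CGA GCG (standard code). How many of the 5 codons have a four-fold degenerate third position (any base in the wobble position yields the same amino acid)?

4

Codon 1 GUG (Val): third position 4-fold.
Codon 2 UUU (Phe): third position 2-fold.
Codon 3 CCG (Pro): third position 4-fold.
Codon 4 CGA (Arg): third position 4-fold.
Codon 5 GCG (Ala): third position 4-fold.
Four-fold degenerate third positions: 4.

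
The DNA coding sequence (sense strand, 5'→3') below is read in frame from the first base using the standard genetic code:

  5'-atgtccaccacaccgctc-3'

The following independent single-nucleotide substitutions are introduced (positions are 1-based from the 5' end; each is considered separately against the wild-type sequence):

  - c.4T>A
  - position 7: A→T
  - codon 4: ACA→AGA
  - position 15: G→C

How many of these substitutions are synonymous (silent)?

1

Codon 2: TCC (Ser) → ACC (Thr) — missense.
Codon 3: ACC (Thr) → TCC (Ser) — missense.
Codon 4: ACA (Thr) → AGA (Arg) — missense.
Codon 5: CCG (Pro) → CCC (Pro) — synonymous.
Synonymous: 1 of 4.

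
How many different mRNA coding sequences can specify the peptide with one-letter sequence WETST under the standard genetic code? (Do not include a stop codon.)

Trp: 1 codon.
Glu: 2 codons.
Thr: 4 codons.
Ser: 6 codons.
Thr: 4 codons.
1 × 2 × 4 × 6 × 4 = 192.

192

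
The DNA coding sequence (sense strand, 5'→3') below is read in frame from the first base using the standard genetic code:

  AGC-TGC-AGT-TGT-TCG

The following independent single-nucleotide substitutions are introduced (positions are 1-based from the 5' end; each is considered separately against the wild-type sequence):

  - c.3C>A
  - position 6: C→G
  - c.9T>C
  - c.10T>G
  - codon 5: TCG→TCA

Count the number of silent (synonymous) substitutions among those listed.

Codon 1: AGC (Ser) → AGA (Arg) — missense.
Codon 2: TGC (Cys) → TGG (Trp) — missense.
Codon 3: AGT (Ser) → AGC (Ser) — synonymous.
Codon 4: TGT (Cys) → GGT (Gly) — missense.
Codon 5: TCG (Ser) → TCA (Ser) — synonymous.
Synonymous: 2 of 5.

2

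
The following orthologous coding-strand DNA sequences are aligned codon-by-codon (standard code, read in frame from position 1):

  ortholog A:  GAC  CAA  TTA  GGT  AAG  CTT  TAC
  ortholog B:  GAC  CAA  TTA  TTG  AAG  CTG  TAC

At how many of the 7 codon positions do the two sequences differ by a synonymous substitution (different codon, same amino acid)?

1

Codon 1: GAC Asp / GAC Asp — identical.
Codon 2: CAA Gln / CAA Gln — identical.
Codon 3: TTA Leu / TTA Leu — identical.
Codon 4: GGT Gly / TTG Leu — nonsynonymous.
Codon 5: AAG Lys / AAG Lys — identical.
Codon 6: CTT Leu / CTG Leu — synonymous.
Codon 7: TAC Tyr / TAC Tyr — identical.
Synonymous differences: 1.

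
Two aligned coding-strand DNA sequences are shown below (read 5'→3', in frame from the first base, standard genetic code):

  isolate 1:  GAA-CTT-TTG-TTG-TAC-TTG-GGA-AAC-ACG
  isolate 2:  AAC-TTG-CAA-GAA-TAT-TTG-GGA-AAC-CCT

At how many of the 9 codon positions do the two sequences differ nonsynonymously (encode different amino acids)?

Codon 1: GAA Glu / AAC Asn — nonsynonymous.
Codon 2: CTT Leu / TTG Leu — synonymous.
Codon 3: TTG Leu / CAA Gln — nonsynonymous.
Codon 4: TTG Leu / GAA Glu — nonsynonymous.
Codon 5: TAC Tyr / TAT Tyr — synonymous.
Codon 6: TTG Leu / TTG Leu — identical.
Codon 7: GGA Gly / GGA Gly — identical.
Codon 8: AAC Asn / AAC Asn — identical.
Codon 9: ACG Thr / CCT Pro — nonsynonymous.
Nonsynonymous differences: 4.

4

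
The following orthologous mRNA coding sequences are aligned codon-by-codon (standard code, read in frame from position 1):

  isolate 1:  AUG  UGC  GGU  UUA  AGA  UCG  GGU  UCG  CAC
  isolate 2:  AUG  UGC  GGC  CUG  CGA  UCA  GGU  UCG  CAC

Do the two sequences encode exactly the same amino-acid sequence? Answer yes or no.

Codon 1: AUG Met / AUG Met — identical.
Codon 2: UGC Cys / UGC Cys — identical.
Codon 3: GGU Gly / GGC Gly — synonymous.
Codon 4: UUA Leu / CUG Leu — synonymous.
Codon 5: AGA Arg / CGA Arg — synonymous.
Codon 6: UCG Ser / UCA Ser — synonymous.
Codon 7: GGU Gly / GGU Gly — identical.
Codon 8: UCG Ser / UCG Ser — identical.
Codon 9: CAC His / CAC His — identical.
Nonsynonymous differences: 0 → same protein.

yes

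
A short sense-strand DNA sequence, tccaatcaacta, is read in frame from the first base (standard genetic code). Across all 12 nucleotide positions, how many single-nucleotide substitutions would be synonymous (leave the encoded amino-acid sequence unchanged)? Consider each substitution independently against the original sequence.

9

Codon 1 (TCC, Ser): 3 synonymous substitutions.
Codon 2 (AAT, Asn): 1 synonymous substitution.
Codon 3 (CAA, Gln): 1 synonymous substitution.
Codon 4 (CTA, Leu): 4 synonymous substitutions.
Total: 3 + 1 + 1 + 4 = 9.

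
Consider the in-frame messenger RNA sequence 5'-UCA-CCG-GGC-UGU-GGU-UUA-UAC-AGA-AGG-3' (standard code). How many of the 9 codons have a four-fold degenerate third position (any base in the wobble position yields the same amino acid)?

4

Codon 1 UCA (Ser): third position 4-fold.
Codon 2 CCG (Pro): third position 4-fold.
Codon 3 GGC (Gly): third position 4-fold.
Codon 4 UGU (Cys): third position 2-fold.
Codon 5 GGU (Gly): third position 4-fold.
Codon 6 UUA (Leu): third position 2-fold.
Codon 7 UAC (Tyr): third position 2-fold.
Codon 8 AGA (Arg): third position 2-fold.
Codon 9 AGG (Arg): third position 2-fold.
Four-fold degenerate third positions: 4.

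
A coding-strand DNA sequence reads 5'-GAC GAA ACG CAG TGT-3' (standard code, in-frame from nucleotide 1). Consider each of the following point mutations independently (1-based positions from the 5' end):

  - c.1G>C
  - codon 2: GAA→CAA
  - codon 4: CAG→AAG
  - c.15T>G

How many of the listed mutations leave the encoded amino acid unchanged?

0

Codon 1: GAC (Asp) → CAC (His) — missense.
Codon 2: GAA (Glu) → CAA (Gln) — missense.
Codon 4: CAG (Gln) → AAG (Lys) — missense.
Codon 5: TGT (Cys) → TGG (Trp) — missense.
Synonymous: 0 of 4.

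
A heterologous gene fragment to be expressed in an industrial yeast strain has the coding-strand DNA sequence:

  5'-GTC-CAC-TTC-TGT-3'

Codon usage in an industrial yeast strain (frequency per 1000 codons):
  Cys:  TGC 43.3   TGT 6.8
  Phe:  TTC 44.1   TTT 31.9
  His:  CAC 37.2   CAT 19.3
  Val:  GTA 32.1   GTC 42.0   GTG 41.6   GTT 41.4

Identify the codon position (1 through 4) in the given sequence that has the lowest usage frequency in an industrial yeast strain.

4

Codon 1 GTC (Val): 42.0 per 1000.
Codon 2 CAC (His): 37.2 per 1000.
Codon 3 TTC (Phe): 44.1 per 1000.
Codon 4 TGT (Cys): 6.8 per 1000.
Lowest frequency is 6.8 at codon 4.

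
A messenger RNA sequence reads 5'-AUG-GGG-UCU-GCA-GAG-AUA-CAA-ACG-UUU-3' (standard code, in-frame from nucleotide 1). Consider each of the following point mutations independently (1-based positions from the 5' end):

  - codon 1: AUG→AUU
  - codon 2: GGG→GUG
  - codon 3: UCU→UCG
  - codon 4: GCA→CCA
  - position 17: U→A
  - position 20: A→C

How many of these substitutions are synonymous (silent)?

1

Codon 1: AUG (Met) → AUU (Ile) — missense.
Codon 2: GGG (Gly) → GUG (Val) — missense.
Codon 3: UCU (Ser) → UCG (Ser) — synonymous.
Codon 4: GCA (Ala) → CCA (Pro) — missense.
Codon 6: AUA (Ile) → AAA (Lys) — missense.
Codon 7: CAA (Gln) → CCA (Pro) — missense.
Synonymous: 1 of 6.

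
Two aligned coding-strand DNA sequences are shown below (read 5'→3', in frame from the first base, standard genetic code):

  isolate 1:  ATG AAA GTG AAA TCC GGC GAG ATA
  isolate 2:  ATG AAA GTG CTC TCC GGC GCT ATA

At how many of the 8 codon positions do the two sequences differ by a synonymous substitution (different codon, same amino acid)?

Codon 1: ATG Met / ATG Met — identical.
Codon 2: AAA Lys / AAA Lys — identical.
Codon 3: GTG Val / GTG Val — identical.
Codon 4: AAA Lys / CTC Leu — nonsynonymous.
Codon 5: TCC Ser / TCC Ser — identical.
Codon 6: GGC Gly / GGC Gly — identical.
Codon 7: GAG Glu / GCT Ala — nonsynonymous.
Codon 8: ATA Ile / ATA Ile — identical.
Synonymous differences: 0.

0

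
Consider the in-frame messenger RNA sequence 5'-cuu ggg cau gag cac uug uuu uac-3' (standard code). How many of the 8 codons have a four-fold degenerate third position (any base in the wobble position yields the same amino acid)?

2

Codon 1 CUU (Leu): third position 4-fold.
Codon 2 GGG (Gly): third position 4-fold.
Codon 3 CAU (His): third position 2-fold.
Codon 4 GAG (Glu): third position 2-fold.
Codon 5 CAC (His): third position 2-fold.
Codon 6 UUG (Leu): third position 2-fold.
Codon 7 UUU (Phe): third position 2-fold.
Codon 8 UAC (Tyr): third position 2-fold.
Four-fold degenerate third positions: 2.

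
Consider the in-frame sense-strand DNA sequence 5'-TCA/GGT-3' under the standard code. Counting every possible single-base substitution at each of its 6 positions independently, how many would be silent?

6

Codon 1 (TCA, Ser): 3 synonymous substitutions.
Codon 2 (GGT, Gly): 3 synonymous substitutions.
Total: 3 + 3 = 6.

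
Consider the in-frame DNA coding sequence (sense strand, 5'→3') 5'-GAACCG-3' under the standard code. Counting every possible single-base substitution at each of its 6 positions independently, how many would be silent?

4

Codon 1 (GAA, Glu): 1 synonymous substitution.
Codon 2 (CCG, Pro): 3 synonymous substitutions.
Total: 1 + 3 = 4.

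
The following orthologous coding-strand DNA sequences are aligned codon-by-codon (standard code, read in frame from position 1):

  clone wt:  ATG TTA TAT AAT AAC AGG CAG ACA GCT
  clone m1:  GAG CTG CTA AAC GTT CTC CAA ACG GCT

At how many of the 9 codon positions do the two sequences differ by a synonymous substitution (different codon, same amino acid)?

4

Codon 1: ATG Met / GAG Glu — nonsynonymous.
Codon 2: TTA Leu / CTG Leu — synonymous.
Codon 3: TAT Tyr / CTA Leu — nonsynonymous.
Codon 4: AAT Asn / AAC Asn — synonymous.
Codon 5: AAC Asn / GTT Val — nonsynonymous.
Codon 6: AGG Arg / CTC Leu — nonsynonymous.
Codon 7: CAG Gln / CAA Gln — synonymous.
Codon 8: ACA Thr / ACG Thr — synonymous.
Codon 9: GCT Ala / GCT Ala — identical.
Synonymous differences: 4.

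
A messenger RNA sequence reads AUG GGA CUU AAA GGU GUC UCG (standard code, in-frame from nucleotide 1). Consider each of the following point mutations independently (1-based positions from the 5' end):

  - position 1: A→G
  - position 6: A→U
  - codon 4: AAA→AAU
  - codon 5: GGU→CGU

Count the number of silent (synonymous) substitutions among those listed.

Codon 1: AUG (Met) → GUG (Val) — missense.
Codon 2: GGA (Gly) → GGU (Gly) — synonymous.
Codon 4: AAA (Lys) → AAU (Asn) — missense.
Codon 5: GGU (Gly) → CGU (Arg) — missense.
Synonymous: 1 of 4.

1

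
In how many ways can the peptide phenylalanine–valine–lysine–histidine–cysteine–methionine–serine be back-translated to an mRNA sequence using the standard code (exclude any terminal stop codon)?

384

Phe: 2 codons.
Val: 4 codons.
Lys: 2 codons.
His: 2 codons.
Cys: 2 codons.
Met: 1 codon.
Ser: 6 codons.
2 × 4 × 2 × 2 × 2 × 1 × 6 = 384.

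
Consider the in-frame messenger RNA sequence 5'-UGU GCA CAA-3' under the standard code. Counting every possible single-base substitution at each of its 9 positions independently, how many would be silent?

5

Codon 1 (UGU, Cys): 1 synonymous substitution.
Codon 2 (GCA, Ala): 3 synonymous substitutions.
Codon 3 (CAA, Gln): 1 synonymous substitution.
Total: 1 + 3 + 1 = 5.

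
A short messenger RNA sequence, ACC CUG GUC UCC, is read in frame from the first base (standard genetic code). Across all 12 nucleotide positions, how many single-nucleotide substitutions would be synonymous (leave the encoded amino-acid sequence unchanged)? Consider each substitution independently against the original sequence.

Codon 1 (ACC, Thr): 3 synonymous substitutions.
Codon 2 (CUG, Leu): 4 synonymous substitutions.
Codon 3 (GUC, Val): 3 synonymous substitutions.
Codon 4 (UCC, Ser): 3 synonymous substitutions.
Total: 3 + 4 + 3 + 3 = 13.

13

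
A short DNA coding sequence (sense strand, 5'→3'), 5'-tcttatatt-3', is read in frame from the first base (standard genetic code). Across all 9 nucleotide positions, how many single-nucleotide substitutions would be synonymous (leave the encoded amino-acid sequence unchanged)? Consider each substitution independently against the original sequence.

Codon 1 (TCT, Ser): 3 synonymous substitutions.
Codon 2 (TAT, Tyr): 1 synonymous substitution.
Codon 3 (ATT, Ile): 2 synonymous substitutions.
Total: 3 + 1 + 2 = 6.

6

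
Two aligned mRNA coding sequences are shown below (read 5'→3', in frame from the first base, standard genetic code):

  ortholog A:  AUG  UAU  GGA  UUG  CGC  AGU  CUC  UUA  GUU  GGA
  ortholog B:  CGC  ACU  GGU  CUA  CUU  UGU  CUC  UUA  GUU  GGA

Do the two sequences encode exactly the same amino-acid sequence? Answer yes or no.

no

Codon 1: AUG Met / CGC Arg — nonsynonymous.
Codon 2: UAU Tyr / ACU Thr — nonsynonymous.
Codon 3: GGA Gly / GGU Gly — synonymous.
Codon 4: UUG Leu / CUA Leu — synonymous.
Codon 5: CGC Arg / CUU Leu — nonsynonymous.
Codon 6: AGU Ser / UGU Cys — nonsynonymous.
Codon 7: CUC Leu / CUC Leu — identical.
Codon 8: UUA Leu / UUA Leu — identical.
Codon 9: GUU Val / GUU Val — identical.
Codon 10: GGA Gly / GGA Gly — identical.
Nonsynonymous differences: 4 → different protein.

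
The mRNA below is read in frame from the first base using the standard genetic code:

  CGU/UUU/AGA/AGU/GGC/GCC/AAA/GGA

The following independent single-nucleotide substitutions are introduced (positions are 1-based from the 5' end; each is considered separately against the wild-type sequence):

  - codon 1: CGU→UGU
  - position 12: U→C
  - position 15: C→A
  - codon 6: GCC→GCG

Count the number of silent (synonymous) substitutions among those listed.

Codon 1: CGU (Arg) → UGU (Cys) — missense.
Codon 4: AGU (Ser) → AGC (Ser) — synonymous.
Codon 5: GGC (Gly) → GGA (Gly) — synonymous.
Codon 6: GCC (Ala) → GCG (Ala) — synonymous.
Synonymous: 3 of 4.

3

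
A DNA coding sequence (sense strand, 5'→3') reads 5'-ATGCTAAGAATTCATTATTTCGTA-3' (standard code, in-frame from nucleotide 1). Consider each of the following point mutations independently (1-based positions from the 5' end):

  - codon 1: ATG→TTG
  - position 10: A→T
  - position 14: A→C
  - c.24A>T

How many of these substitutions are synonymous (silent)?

Codon 1: ATG (Met) → TTG (Leu) — missense.
Codon 4: ATT (Ile) → TTT (Phe) — missense.
Codon 5: CAT (His) → CCT (Pro) — missense.
Codon 8: GTA (Val) → GTT (Val) — synonymous.
Synonymous: 1 of 4.

1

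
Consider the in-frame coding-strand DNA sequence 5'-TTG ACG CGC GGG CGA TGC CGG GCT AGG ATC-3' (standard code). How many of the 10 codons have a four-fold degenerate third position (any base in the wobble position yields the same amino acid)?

Codon 1 TTG (Leu): third position 2-fold.
Codon 2 ACG (Thr): third position 4-fold.
Codon 3 CGC (Arg): third position 4-fold.
Codon 4 GGG (Gly): third position 4-fold.
Codon 5 CGA (Arg): third position 4-fold.
Codon 6 TGC (Cys): third position 2-fold.
Codon 7 CGG (Arg): third position 4-fold.
Codon 8 GCT (Ala): third position 4-fold.
Codon 9 AGG (Arg): third position 2-fold.
Codon 10 ATC (Ile): third position 3-fold.
Four-fold degenerate third positions: 6.

6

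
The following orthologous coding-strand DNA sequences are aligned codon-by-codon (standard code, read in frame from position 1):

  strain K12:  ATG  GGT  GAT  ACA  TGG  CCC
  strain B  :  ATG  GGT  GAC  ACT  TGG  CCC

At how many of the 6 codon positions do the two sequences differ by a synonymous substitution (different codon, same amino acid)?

2

Codon 1: ATG Met / ATG Met — identical.
Codon 2: GGT Gly / GGT Gly — identical.
Codon 3: GAT Asp / GAC Asp — synonymous.
Codon 4: ACA Thr / ACT Thr — synonymous.
Codon 5: TGG Trp / TGG Trp — identical.
Codon 6: CCC Pro / CCC Pro — identical.
Synonymous differences: 2.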